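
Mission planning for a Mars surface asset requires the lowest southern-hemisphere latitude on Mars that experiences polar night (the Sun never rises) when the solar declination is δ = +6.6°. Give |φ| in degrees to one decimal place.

|φ| = 83.4°

Polar night requires cos H₀ = −tan φ tan δ ≥ 1, i.e. tan φ tan δ ≤ −1.
The boundary is |tan φ| · |tan δ| = 1, so |φ| = 90° − |δ| = 90° − 6.6° = 83.4° in the southern hemisphere.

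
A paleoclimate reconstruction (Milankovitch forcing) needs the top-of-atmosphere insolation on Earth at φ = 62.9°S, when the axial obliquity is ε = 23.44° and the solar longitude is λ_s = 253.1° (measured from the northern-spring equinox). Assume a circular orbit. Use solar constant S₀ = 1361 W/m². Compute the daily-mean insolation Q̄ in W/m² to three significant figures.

Q̄ ≈ 476 W/m²

Solar declination: sin δ = sin ε · sin λ_s = sin 23.44° × sin 253.1° = -0.38061, so δ = -22.371°.
cos H₀ = −tan(-62.9°) tan(-22.371°) = -0.8043, H₀ = 2.5053 rad.
Bracket: H₀ sin φ sin δ + cos φ cos δ sin H₀ = 2.5053×-0.89021×-0.38061 + 0.45554×0.92474×0.59421 = 0.848853 + 0.250315 = 1.099168.
Q̄ = (S₀/π) × [bracket] = (1361/π) × 1.099168 = 476.2 W/m².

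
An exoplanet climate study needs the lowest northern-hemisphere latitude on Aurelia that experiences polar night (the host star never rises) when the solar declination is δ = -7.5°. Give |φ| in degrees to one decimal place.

|φ| = 82.5°

Polar night requires cos H₀ = −tan φ tan δ ≥ 1, i.e. tan φ tan δ ≤ −1.
The boundary is |tan φ| · |tan δ| = 1, so |φ| = 90° − |δ| = 90° − 7.5° = 82.5° in the northern hemisphere.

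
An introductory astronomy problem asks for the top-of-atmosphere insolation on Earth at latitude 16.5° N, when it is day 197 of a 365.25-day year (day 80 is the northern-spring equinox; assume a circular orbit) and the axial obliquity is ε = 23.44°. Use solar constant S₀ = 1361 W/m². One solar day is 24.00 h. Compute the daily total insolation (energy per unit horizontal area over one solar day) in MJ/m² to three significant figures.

39.7 MJ/m²

Solar longitude: λ_s = 360° × (197 − 80)/365.25 = 115.318°.
sin δ = sin 23.44° × sin 115.318° = 0.35958, so δ = +21.074°.
cos H₀ = −tan(+16.5°) tan(+21.074°) = -0.1141, H₀ = 1.6852 rad.
Bracket: H₀ sin φ sin δ + cos φ cos δ sin H₀ = 1.6852×0.28402×0.35958 + 0.95882×0.93311×0.99346 = 0.172106 + 0.888833 = 1.060939.
Q̄ = (S₀/π) × [bracket] = (1361/π) × 1.060939 = 459.62 W/m².
Daily total = Q̄ × 24.00 h × 3600 s/h = 459.62 × 24.00 × 3600 / 10⁶ = 39.71 MJ/m².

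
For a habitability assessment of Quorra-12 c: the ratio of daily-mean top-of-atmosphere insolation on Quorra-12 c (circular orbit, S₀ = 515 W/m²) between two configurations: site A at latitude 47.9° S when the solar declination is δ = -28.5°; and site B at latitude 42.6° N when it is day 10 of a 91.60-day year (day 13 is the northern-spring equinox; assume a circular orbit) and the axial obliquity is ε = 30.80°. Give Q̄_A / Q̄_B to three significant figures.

— Configuration A (φ=-47.9°):
cos H₀ = −tan(-47.9°) tan(-28.500°) = -0.6009, H₀ = 2.2154 rad.
Bracket: H₀ sin φ sin δ + cos φ cos δ sin H₀ = 2.2154×-0.74198×-0.47716 + 0.67043×0.87882×0.79932 = 0.784347 + 0.470949 = 1.255296.
Q̄ = (S₀/π) × [bracket] = (515/π) × 1.255296 = 205.78 W/m².
— Configuration B (φ=+42.6°):
Solar longitude: λ_s = 360° × (10 − 13)/91.60 = -11.790°, i.e. -11.790° + 360° = 348.210°.
sin δ = sin 30.80° × sin 348.210° = -0.10463, so δ = -6.006°.
cos H₀ = −tan(+42.6°) tan(-6.006°) = 0.0967, H₀ = 1.4739 rad.
Bracket: H₀ sin φ sin δ + cos φ cos δ sin H₀ = 1.4739×0.67688×-0.10463 + 0.73610×0.99451×0.99531 = -0.104384 + 0.728625 = 0.624241.
Q̄ = (S₀/π) × [bracket] = (515/π) × 0.624241 = 102.33 W/m².
Ratio Q̄_A / Q̄_B = 205.78 / 102.33 = 2.011.

Q̄_A / Q̄_B ≈ 2.01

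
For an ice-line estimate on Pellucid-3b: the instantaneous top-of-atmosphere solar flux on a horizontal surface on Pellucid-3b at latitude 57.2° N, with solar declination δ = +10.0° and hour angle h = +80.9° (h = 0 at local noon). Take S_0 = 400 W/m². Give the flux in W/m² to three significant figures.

cos θ_z = sin ϕ sin δ + cos ϕ cos δ cos h = 0.145963 + 0.084374 = 0.230337.
Flux = S_0 · cos θ_z = 400 × 0.230337 = 92.13 W/m².

92.1 W/m²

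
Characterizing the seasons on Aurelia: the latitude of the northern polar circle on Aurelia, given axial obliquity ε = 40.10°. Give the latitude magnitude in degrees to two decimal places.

The polar circle is the lowest latitude that experiences at least one full rotation of continuous daylight at the northern-summer solstice; it lies at |ϕ| = 90° − ε = 90° − 40.10° = 49.90°.

49.90°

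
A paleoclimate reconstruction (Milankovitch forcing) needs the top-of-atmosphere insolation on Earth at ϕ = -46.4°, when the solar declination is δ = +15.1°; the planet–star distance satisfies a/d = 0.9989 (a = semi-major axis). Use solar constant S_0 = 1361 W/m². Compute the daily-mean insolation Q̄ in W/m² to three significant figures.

Q̄ ≈ 171 W/m²

cos h₀ = −tan(-46.4°) tan(+15.100°) = 0.2833, h₀ = 1.2835 rad.
Bracket: h₀ sin ϕ sin δ + cos ϕ cos δ sin h₀ = 1.2835×-0.72417×0.26050 + 0.68962×0.96547×0.95902 = -0.242128 + 0.638523 = 0.396395.
Inverse-square distance factor (a/d)² = 0.9989² = 0.997801.
Q̄ = (S_0/π) × 0.997801 × [bracket] = (1361/π) × 0.997801 × 0.396395 = 171.3 W/m².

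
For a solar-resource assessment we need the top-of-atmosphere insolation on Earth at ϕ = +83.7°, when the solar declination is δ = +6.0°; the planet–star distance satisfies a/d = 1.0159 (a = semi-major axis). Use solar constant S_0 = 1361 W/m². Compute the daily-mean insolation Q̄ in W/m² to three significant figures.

Q̄ ≈ 146 W/m²

cos h₀ = −tan(+83.7°) tan(+6.000°) = -0.9520, h₀ = 2.8306 rad.
Bracket: h₀ sin ϕ sin δ + cos ϕ cos δ sin h₀ = 2.8306×0.99396×0.10453 + 0.10973×0.99452×0.30603 = 0.294095 + 0.033397 = 0.327492.
Inverse-square distance factor (a/d)² = 1.0159² = 1.032053.
Q̄ = (S_0/π) × 1.032053 × [bracket] = (1361/π) × 1.032053 × 0.327492 = 146.4 W/m².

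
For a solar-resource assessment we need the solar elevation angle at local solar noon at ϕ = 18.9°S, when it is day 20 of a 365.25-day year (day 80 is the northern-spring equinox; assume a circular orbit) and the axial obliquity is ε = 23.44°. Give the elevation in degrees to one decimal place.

Solar longitude: L_s = 360° × (20 − 80)/365.25 = -59.138°, i.e. -59.138° + 360° = 300.862°.
sin δ = sin 23.44° × sin 300.862° = -0.34146, so δ = -19.966°.
At local noon the hour angle is zero, so the zenith angle equals |ϕ − δ| = |-18.9° − (-19.966°)| = 1.066°.
Elevation = 90° − 1.066° = 88.9°.

88.9°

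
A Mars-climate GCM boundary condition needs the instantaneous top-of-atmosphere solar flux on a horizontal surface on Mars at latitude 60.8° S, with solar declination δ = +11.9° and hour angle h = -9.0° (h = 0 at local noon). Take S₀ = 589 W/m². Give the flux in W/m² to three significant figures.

172 W/m²

cos θ_z = sin φ sin δ + cos φ cos δ cos h = -0.180000 + 0.471498 = 0.291498.
Flux = S₀ · cos θ_z = 589 × 0.291498 = 171.7 W/m².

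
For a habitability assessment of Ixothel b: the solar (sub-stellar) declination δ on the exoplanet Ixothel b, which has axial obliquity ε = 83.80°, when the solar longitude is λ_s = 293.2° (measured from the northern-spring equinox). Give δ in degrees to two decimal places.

δ = -66.03°

sin δ = sin ε · sin λ_s = sin 83.80° × sin 293.2° = -0.913759.
δ = arcsin(-0.913759) = -66.03°.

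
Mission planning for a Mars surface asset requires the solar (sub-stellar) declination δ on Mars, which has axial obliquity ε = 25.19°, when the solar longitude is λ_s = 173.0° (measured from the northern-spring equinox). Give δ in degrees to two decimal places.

sin δ = sin ε · sin λ_s = sin 25.19° × sin 173.0° = 0.051870.
δ = arcsin(0.051870) = +2.97°.

δ = +2.97°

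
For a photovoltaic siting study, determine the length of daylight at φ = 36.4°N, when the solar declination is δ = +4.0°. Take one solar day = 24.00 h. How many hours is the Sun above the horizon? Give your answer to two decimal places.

cos H₀ = −tan φ · tan δ = −tan(+36.4°) × tan(+4.000°) = -0.0516, so H₀ = 1.6224 rad = 92.96°.
Daylight = 2H₀/(2π) × 24.00 h = (1.6224/π) × 24.00 = 12.39 h.

12.39 h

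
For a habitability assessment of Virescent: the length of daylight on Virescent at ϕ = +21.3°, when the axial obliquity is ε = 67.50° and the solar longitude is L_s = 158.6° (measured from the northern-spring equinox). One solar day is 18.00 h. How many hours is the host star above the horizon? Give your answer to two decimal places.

9.80 h

Solar declination: sin δ = sin ε · sin L_s = sin 67.50° × sin 158.6° = 0.33710, so δ = +19.700°.
cos h₀ = −tan ϕ · tan δ = −tan(+21.3°) × tan(+19.700°) = -0.1396, so h₀ = 1.7109 rad = 98.02°.
Daylight = 2h₀/(2π) × 18.00 h = (1.7109/π) × 18.00 = 9.80 h.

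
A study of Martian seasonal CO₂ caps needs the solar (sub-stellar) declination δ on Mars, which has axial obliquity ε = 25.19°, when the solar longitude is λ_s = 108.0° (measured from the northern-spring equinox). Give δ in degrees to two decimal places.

sin δ = sin ε · sin λ_s = sin 25.19° × sin 108.0° = 0.404790.
δ = arcsin(0.404790) = +23.88°.

δ = +23.88°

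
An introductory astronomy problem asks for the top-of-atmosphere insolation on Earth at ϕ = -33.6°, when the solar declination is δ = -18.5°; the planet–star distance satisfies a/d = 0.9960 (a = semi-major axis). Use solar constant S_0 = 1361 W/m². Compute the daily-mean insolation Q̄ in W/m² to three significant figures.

Q̄ ≈ 466 W/m²

cos h₀ = −tan(-33.6°) tan(-18.500°) = -0.2223, h₀ = 1.7950 rad.
Bracket: h₀ sin ϕ sin δ + cos ϕ cos δ sin h₀ = 1.7950×-0.55339×-0.31730 + 0.83292×0.94832×0.97498 = 0.315185 + 0.770112 = 1.085297.
Inverse-square distance factor (a/d)² = 0.9960² = 0.992016.
Q̄ = (S_0/π) × 0.992016 × [bracket] = (1361/π) × 0.992016 × 1.085297 = 466.4 W/m².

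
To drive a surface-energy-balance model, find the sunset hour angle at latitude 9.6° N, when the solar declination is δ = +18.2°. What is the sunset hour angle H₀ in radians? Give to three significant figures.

cos H₀ = −tan φ · tan δ = −tan(+9.6°) × tan(+18.200°) = -0.0556, so H₀ = 1.6264 rad = 93.19°.

H₀ = 1.63 rad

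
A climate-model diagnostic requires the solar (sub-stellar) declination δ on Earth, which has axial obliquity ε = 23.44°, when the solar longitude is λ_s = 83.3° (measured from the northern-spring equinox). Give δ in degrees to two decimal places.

sin δ = sin ε · sin λ_s = sin 23.44° × sin 83.3° = 0.395072.
δ = arcsin(0.395072) = +23.27°.

δ = +23.27°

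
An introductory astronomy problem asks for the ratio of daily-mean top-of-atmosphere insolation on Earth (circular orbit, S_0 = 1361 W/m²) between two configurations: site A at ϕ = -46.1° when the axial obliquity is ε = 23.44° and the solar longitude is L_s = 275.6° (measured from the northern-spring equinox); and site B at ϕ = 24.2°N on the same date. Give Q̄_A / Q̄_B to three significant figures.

Q̄_A / Q̄_B ≈ 1.92

— Configuration A (ϕ=-46.1°):
Solar declination: sin δ = sin ε · sin L_s = sin 23.44° × sin 275.6° = -0.39589, so δ = -23.321°.
cos h₀ = −tan(-46.1°) tan(-23.321°) = -0.4480, h₀ = 2.0353 rad.
Bracket: h₀ sin ϕ sin δ + cos ϕ cos δ sin h₀ = 2.0353×-0.72055×-0.39589 + 0.69340×0.91830×0.89404 = 0.580587 + 0.569279 = 1.149866.
Q̄ = (S_0/π) × [bracket] = (1361/π) × 1.149866 = 498.14 W/m².
— Configuration B (ϕ=+24.2°):
cos h₀ = −tan(+24.2°) tan(-23.321°) = 0.1937, h₀ = 1.3758 rad.
Bracket: h₀ sin ϕ sin δ + cos ϕ cos δ sin h₀ = 1.3758×0.40992×-0.39589 + 0.91212×0.91830×0.98105 = -0.223269 + 0.821727 = 0.598458.
Q̄ = (S_0/π) × [bracket] = (1361/π) × 0.598458 = 259.26 W/m².
Ratio Q̄_A / Q̄_B = 498.14 / 259.26 = 1.921.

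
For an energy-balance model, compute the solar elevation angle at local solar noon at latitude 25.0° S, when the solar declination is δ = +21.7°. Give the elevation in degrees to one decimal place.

At local noon the hour angle is zero, so the zenith angle equals |ϕ − δ| = |-25.0° − (+21.700°)| = 46.700°.
Elevation = 90° − 46.700° = 43.3°.

43.3°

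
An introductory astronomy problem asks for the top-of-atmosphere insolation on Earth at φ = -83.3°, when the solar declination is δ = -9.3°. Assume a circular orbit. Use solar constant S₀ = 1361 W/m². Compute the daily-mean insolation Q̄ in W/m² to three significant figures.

cos H₀ = −tan(-83.3°) tan(-9.300°) = -1.3940 ≤ −1 ⇒ polar day, H₀ = π.
Bracket: H₀ sin φ sin δ + cos φ cos δ sin H₀ = 3.1416×-0.99317×-0.16160 + 0.11667×0.98686×0.00000 = 0.504215 + 0.000000 = 0.504215.
Q̄ = (S₀/π) × [bracket] = (1361/π) × 0.504215 = 218.4 W/m².

Q̄ ≈ 218 W/m²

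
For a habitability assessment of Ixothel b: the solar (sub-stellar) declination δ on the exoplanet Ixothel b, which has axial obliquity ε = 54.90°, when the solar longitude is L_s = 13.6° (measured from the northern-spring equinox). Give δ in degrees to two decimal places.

δ = +11.09°

sin δ = sin ε · sin L_s = sin 54.90° × sin 13.6° = 0.192381.
δ = arcsin(0.192381) = +11.09°.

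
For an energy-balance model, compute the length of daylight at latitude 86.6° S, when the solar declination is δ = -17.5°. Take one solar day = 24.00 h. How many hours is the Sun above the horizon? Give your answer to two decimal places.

Sunrise equation: cos H₀ = −tan φ · tan δ = -5.3071 ≤ −1, so the Sun never sets (polar day) and H₀ = π.
Daylight = 2H₀/(2π) × 24.00 h = (3.1416/π) × 24.00 = 24.00 h.

24.00 h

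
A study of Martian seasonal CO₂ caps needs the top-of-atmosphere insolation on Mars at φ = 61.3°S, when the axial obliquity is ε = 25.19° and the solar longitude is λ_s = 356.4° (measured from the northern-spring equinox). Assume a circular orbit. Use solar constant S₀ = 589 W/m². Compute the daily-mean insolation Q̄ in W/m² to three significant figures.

Solar declination: sin δ = sin ε · sin λ_s = sin 25.19° × sin 356.4° = -0.02672, so δ = -1.531°.
cos H₀ = −tan(-61.3°) tan(-1.531°) = -0.0488, H₀ = 1.6196 rad.
Bracket: H₀ sin φ sin δ + cos φ cos δ sin H₀ = 1.6196×-0.87715×-0.02672 + 0.48022×0.99964×0.99881 = 0.037959 + 0.479476 = 0.517435.
Q̄ = (S₀/π) × [bracket] = (589/π) × 0.517435 = 97.01 W/m².

Q̄ ≈ 97.0 W/m²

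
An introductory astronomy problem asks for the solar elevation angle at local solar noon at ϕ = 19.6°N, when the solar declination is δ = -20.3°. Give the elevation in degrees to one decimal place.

50.1°

At local noon the hour angle is zero, so the zenith angle equals |ϕ − δ| = |+19.6° − (-20.300°)| = 39.900°.
Elevation = 90° − 39.900° = 50.1°.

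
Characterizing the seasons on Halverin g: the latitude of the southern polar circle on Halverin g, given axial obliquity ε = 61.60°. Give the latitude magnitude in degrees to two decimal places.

28.40°

The polar circle is the lowest latitude that experiences at least one full rotation of continuous darkness at the northern-summer solstice; it lies at |φ| = 90° − ε = 90° − 61.60° = 28.40°.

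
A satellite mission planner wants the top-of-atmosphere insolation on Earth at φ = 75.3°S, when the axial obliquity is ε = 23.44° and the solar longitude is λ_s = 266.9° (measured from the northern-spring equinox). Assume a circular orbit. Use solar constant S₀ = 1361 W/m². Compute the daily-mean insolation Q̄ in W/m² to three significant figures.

Solar declination: sin δ = sin ε · sin λ_s = sin 23.44° × sin 266.9° = -0.39721, so δ = -23.404°.
cos H₀ = −tan(-75.3°) tan(-23.404°) = -1.6498 ≤ −1 ⇒ polar day, H₀ = π.
Bracket: H₀ sin φ sin δ + cos φ cos δ sin H₀ = 3.1416×-0.96727×-0.39721 + 0.25376×0.91773×0.00000 = 1.207032 + 0.000000 = 1.207032.
Q̄ = (S₀/π) × [bracket] = (1361/π) × 1.207032 = 522.9 W/m².

Q̄ ≈ 523 W/m²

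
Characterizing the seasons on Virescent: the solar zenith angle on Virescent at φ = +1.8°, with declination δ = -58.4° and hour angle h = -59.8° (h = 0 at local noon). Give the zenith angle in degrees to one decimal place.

cos θ_z = sin φ sin δ + cos φ cos δ cos h = -0.026753 + 0.263445 = 0.236692.
θ_z = arccos(0.236692) = 76.3°.

θ_z = 76.3°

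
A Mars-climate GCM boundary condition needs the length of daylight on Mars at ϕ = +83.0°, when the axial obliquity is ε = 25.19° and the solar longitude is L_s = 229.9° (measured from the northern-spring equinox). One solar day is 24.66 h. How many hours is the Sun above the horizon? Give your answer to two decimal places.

Solar declination: sin δ = sin ε · sin L_s = sin 25.19° × sin 229.9° = -0.32557, so δ = -19.000°.
cos h₀ = −tan ϕ · tan δ = 2.8043 ≥ 1, so the Sun never rises (polar night) and h₀ = 0.
Daylight = 2h₀/(2π) × 24.66 h = (0.0000/π) × 24.66 = 0.00 h.

0.00 h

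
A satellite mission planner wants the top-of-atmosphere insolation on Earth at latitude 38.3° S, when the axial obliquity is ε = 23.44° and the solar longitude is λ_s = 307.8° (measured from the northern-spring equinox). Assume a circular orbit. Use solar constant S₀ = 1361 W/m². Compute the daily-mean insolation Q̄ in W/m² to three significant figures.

Solar declination: sin δ = sin ε · sin λ_s = sin 23.44° × sin 307.8° = -0.31431, so δ = -18.319°.
cos H₀ = −tan(-38.3°) tan(-18.319°) = -0.2615, H₀ = 1.8354 rad.
Bracket: H₀ sin φ sin δ + cos φ cos δ sin H₀ = 1.8354×-0.61978×-0.31431 + 0.78478×0.94932×0.96521 = 0.357542 + 0.719089 = 1.076631.
Q̄ = (S₀/π) × [bracket] = (1361/π) × 1.076631 = 466.4 W/m².

Q̄ ≈ 466 W/m²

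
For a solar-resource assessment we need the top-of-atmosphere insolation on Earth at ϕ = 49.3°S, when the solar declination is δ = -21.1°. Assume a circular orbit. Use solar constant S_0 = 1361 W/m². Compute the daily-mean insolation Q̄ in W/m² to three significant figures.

Q̄ ≈ 476 W/m²

cos h₀ = −tan(-49.3°) tan(-21.100°) = -0.4486, h₀ = 2.0360 rad.
Bracket: h₀ sin ϕ sin δ + cos ϕ cos δ sin h₀ = 2.0360×-0.75813×-0.36000 + 0.65210×0.93295×0.89373 = 0.555679 + 0.543725 = 1.099404.
Q̄ = (S_0/π) × [bracket] = (1361/π) × 1.099404 = 476.3 W/m².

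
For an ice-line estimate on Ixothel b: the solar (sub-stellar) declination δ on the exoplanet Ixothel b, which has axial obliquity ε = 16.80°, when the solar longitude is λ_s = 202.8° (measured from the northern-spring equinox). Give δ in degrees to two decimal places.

δ = -6.43°

sin δ = sin ε · sin λ_s = sin 16.80° × sin 202.8° = -0.112004.
δ = arcsin(-0.112004) = -6.43°.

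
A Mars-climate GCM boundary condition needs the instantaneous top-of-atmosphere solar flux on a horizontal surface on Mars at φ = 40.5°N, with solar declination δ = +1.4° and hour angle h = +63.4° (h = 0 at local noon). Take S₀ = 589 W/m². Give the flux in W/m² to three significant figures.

cos θ_z = sin φ sin δ + cos φ cos δ cos h = 0.015867 + 0.340377 = 0.356244.
Flux = S₀ · cos θ_z = 589 × 0.356244 = 209.8 W/m².

210 W/m²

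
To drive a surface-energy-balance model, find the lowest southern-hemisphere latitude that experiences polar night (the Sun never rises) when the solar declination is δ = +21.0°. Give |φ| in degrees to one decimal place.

Polar night requires cos H₀ = −tan φ tan δ ≥ 1, i.e. tan φ tan δ ≤ −1.
The boundary is |tan φ| · |tan δ| = 1, so |φ| = 90° − |δ| = 90° − 21.0° = 69.0° in the southern hemisphere.

|φ| = 69.0°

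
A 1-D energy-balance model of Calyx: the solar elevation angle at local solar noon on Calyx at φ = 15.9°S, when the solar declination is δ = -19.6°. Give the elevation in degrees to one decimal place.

86.3°

At local noon the hour angle is zero, so the zenith angle equals |φ − δ| = |-15.9° − (-19.600°)| = 3.700°.
Elevation = 90° − 3.700° = 86.3°.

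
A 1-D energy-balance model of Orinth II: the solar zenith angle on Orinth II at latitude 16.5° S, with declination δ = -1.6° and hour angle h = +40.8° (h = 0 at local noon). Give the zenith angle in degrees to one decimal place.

θ_z = 42.8°

cos θ_z = sin φ sin δ + cos φ cos δ cos h = 0.007930 + 0.725539 = 0.733469.
θ_z = arccos(0.733469) = 42.8°.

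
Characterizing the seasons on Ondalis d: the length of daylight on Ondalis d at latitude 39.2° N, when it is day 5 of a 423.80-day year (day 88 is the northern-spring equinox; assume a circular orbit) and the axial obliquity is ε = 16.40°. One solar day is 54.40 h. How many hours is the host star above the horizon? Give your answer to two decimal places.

Solar longitude: L_s = 360° × (5 − 88)/423.80 = -70.505°, i.e. -70.505° + 360° = 289.495°.
sin δ = sin 16.40° × sin 289.495° = -0.26615, so δ = -15.436°.
cos h₀ = −tan ϕ · tan δ = −tan(+39.2°) × tan(-15.436°) = 0.2252, so h₀ = 1.3437 rad = 76.99°.
Daylight = 2h₀/(2π) × 54.40 h = (1.3437/π) × 54.40 = 23.27 h.

23.27 h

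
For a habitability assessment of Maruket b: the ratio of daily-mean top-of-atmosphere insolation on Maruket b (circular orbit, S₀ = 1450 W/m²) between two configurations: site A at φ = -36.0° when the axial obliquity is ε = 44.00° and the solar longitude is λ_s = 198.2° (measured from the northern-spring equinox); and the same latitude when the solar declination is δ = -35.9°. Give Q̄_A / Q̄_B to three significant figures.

Q̄_A / Q̄_B ≈ 0.776

— Configuration A (φ=-36.0°):
Solar declination: sin δ = sin ε · sin λ_s = sin 44.00° × sin 198.2° = -0.21697, so δ = -12.531°.
cos H₀ = −tan(-36.0°) tan(-12.531°) = -0.1615, H₀ = 1.7330 rad.
Bracket: H₀ sin φ sin δ + cos φ cos δ sin H₀ = 1.7330×-0.58779×-0.21697 + 0.80902×0.97618×0.98688 = 0.221014 + 0.779388 = 1.000402.
Q̄ = (S₀/π) × [bracket] = (1450/π) × 1.000402 = 461.73 W/m².
— Configuration B (φ=-36.0°):
cos H₀ = −tan(-36.0°) tan(-35.900°) = -0.5259, H₀ = 2.1246 rad.
Bracket: H₀ sin φ sin δ + cos φ cos δ sin H₀ = 2.1246×-0.58779×-0.58637 + 0.80902×0.81004×0.85053 = 0.732270 + 0.557385 = 1.289655.
Q̄ = (S₀/π) × [bracket] = (1450/π) × 1.289655 = 595.24 W/m².
Ratio Q̄_A / Q̄_B = 461.73 / 595.24 = 0.7757.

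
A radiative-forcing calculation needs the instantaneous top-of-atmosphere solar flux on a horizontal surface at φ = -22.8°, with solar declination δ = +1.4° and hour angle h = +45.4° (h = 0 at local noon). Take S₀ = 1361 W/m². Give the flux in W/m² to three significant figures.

868 W/m²

cos θ_z = sin φ sin δ + cos φ cos δ cos h = -0.009468 + 0.647096 = 0.637628.
Flux = S₀ · cos θ_z = 1361 × 0.637628 = 867.8 W/m².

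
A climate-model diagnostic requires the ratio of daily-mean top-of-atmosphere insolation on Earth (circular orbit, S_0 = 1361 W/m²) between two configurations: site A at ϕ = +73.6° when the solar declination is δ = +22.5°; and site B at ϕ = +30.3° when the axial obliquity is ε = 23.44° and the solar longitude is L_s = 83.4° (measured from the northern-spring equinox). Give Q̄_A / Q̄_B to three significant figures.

— Configuration A (ϕ=+73.6°):
cos h₀ = −tan(+73.6°) tan(+22.500°) = -1.4074 ≤ −1 ⇒ polar day, h₀ = π.
Bracket: h₀ sin ϕ sin δ + cos ϕ cos δ sin h₀ = 3.1416×0.95931×0.38268 + 0.28234×0.92388×0.00000 = 1.153309 + 0.000000 = 1.153309.
Q̄ = (S_0/π) × [bracket] = (1361/π) × 1.153309 = 499.64 W/m².
— Configuration B (ϕ=+30.3°):
Solar declination: sin δ = sin ε · sin L_s = sin 23.44° × sin 83.4° = 0.39515, so δ = +23.275°.
cos h₀ = −tan(+30.3°) tan(+23.275°) = -0.2514, h₀ = 1.8249 rad.
Bracket: h₀ sin ϕ sin δ + cos ϕ cos δ sin h₀ = 1.8249×0.50453×0.39515 + 0.86340×0.91862×0.96789 = 0.363821 + 0.767669 = 1.131490.
Q̄ = (S_0/π) × [bracket] = (1361/π) × 1.131490 = 490.18 W/m².
Ratio Q̄_A / Q̄_B = 499.64 / 490.18 = 1.019.

Q̄_A / Q̄_B ≈ 1.02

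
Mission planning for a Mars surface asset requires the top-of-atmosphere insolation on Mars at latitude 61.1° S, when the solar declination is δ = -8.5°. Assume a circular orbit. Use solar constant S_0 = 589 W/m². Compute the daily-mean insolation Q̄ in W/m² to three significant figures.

cos h₀ = −tan(-61.1°) tan(-8.500°) = -0.2707, h₀ = 1.8449 rad.
Bracket: h₀ sin ϕ sin δ + cos ϕ cos δ sin h₀ = 1.8449×-0.87546×-0.14781 + 0.48328×0.98902×0.96266 = 0.238733 + 0.460126 = 0.698859.
Q̄ = (S_0/π) × [bracket] = (589/π) × 0.698859 = 131.0 W/m².

Q̄ ≈ 131 W/m²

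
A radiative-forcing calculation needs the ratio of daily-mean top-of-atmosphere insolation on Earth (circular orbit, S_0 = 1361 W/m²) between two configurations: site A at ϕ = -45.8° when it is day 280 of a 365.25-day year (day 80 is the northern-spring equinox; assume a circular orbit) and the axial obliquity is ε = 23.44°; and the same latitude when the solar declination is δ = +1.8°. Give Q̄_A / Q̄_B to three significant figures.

Q̄_A / Q̄_B ≈ 1.25

— Configuration A (ϕ=-45.8°):
Solar longitude: L_s = 360° × (280 − 80)/365.25 = 197.125°.
sin δ = sin 23.44° × sin 197.125° = -0.11713, so δ = -6.727°.
cos h₀ = −tan(-45.8°) tan(-6.727°) = -0.1213, h₀ = 1.6924 rad.
Bracket: h₀ sin ϕ sin δ + cos ϕ cos δ sin h₀ = 1.6924×-0.71691×-0.11713 + 0.69717×0.99312×0.99262 = 0.142114 + 0.687264 = 0.829378.
Q̄ = (S_0/π) × [bracket] = (1361/π) × 0.829378 = 359.30 W/m².
— Configuration B (ϕ=-45.8°):
cos h₀ = −tan(-45.8°) tan(+1.800°) = 0.0323, h₀ = 1.5385 rad.
Bracket: h₀ sin ϕ sin δ + cos ϕ cos δ sin h₀ = 1.5385×-0.71691×0.03141 + 0.69717×0.99951×0.99948 = -0.034644 + 0.696466 = 0.661822.
Q̄ = (S_0/π) × [bracket] = (1361/π) × 0.661822 = 286.71 W/m².
Ratio Q̄_A / Q̄_B = 359.30 / 286.71 = 1.253.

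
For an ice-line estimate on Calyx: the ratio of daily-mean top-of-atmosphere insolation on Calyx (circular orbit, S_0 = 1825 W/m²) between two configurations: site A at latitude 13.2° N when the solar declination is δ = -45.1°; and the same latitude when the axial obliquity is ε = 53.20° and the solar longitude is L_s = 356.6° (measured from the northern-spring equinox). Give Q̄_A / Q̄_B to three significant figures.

Q̄_A / Q̄_B ≈ 0.473

— Configuration A (ϕ=+13.2°):
cos h₀ = −tan(+13.2°) tan(-45.100°) = 0.2354, h₀ = 1.3332 rad.
Bracket: h₀ sin ϕ sin δ + cos ϕ cos δ sin h₀ = 1.3332×0.22835×-0.70834 + 0.97358×0.70587×0.97191 = -0.215644 + 0.667917 = 0.452273.
Q̄ = (S_0/π) × [bracket] = (1825/π) × 0.452273 = 262.73 W/m².
— Configuration B (ϕ=+13.2°):
Solar declination: sin δ = sin ε · sin L_s = sin 53.20° × sin 356.6° = -0.04749, so δ = -2.722°.
cos h₀ = −tan(+13.2°) tan(-2.722°) = 0.0112, h₀ = 1.5596 rad.
Bracket: h₀ sin ϕ sin δ + cos ϕ cos δ sin h₀ = 1.5596×0.22835×-0.04749 + 0.97358×0.99887×0.99994 = -0.016913 + 0.972422 = 0.955509.
Q̄ = (S_0/π) × [bracket] = (1825/π) × 0.955509 = 555.07 W/m².
Ratio Q̄_A / Q̄_B = 262.73 / 555.07 = 0.4733.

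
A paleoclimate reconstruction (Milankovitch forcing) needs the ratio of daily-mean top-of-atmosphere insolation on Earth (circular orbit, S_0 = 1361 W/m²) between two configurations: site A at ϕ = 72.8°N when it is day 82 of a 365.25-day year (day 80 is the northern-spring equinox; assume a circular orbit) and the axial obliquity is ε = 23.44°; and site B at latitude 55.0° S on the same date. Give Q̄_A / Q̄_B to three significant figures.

Q̄_A / Q̄_B ≈ 0.569

— Configuration A (ϕ=+72.8°):
Solar longitude: L_s = 360° × (82 − 80)/365.25 = 1.971°.
sin δ = sin 23.44° × sin 1.971° = 0.01368, so δ = +0.784°.
cos h₀ = −tan(+72.8°) tan(+0.784°) = -0.0442, h₀ = 1.6150 rad.
Bracket: h₀ sin ϕ sin δ + cos ϕ cos δ sin h₀ = 1.6150×0.95528×0.01368 + 0.29571×0.99991×0.99902 = 0.021105 + 0.295394 = 0.316499.
Q̄ = (S_0/π) × [bracket] = (1361/π) × 0.316499 = 137.11 W/m².
— Configuration B (ϕ=-55.0°):
cos h₀ = −tan(-55.0°) tan(+0.784°) = 0.0195, h₀ = 1.5513 rad.
Bracket: h₀ sin ϕ sin δ + cos ϕ cos δ sin h₀ = 1.5513×-0.81915×0.01368 + 0.57358×0.99991×0.99981 = -0.017384 + 0.573419 = 0.556035.
Q̄ = (S_0/π) × [bracket] = (1361/π) × 0.556035 = 240.89 W/m².
Ratio Q̄_A / Q̄_B = 137.11 / 240.89 = 0.5692.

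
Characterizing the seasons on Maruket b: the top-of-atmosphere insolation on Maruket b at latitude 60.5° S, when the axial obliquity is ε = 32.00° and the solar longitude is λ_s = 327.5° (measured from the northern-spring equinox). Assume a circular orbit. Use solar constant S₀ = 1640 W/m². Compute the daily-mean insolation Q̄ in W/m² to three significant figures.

Solar declination: sin δ = sin ε · sin λ_s = sin 32.00° × sin 327.5° = -0.28473, so δ = -16.542°.
cos H₀ = −tan(-60.5°) tan(-16.542°) = -0.5250, H₀ = 2.1235 rad.
Bracket: H₀ sin φ sin δ + cos φ cos δ sin H₀ = 2.1235×-0.87036×-0.28473 + 0.49242×0.95861×0.85111 = 0.526241 + 0.401757 = 0.927998.
Q̄ = (S₀/π) × [bracket] = (1640/π) × 0.927998 = 484.4 W/m².

Q̄ ≈ 484 W/m²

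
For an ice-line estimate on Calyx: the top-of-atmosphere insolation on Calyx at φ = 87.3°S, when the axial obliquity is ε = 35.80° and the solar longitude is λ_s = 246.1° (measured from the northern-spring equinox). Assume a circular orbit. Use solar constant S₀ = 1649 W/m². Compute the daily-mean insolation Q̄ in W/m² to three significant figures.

Solar declination: sin δ = sin ε · sin λ_s = sin 35.80° × sin 246.1° = -0.53480, so δ = -32.330°.
cos H₀ = −tan(-87.3°) tan(-32.330°) = -13.4209 ≤ −1 ⇒ polar day, H₀ = π.
Bracket: H₀ sin φ sin δ + cos φ cos δ sin H₀ = 3.1416×-0.99889×-0.53480 + 0.04711×0.84498×0.00000 = 1.678263 + 0.000000 = 1.678263.
Q̄ = (S₀/π) × [bracket] = (1649/π) × 1.678263 = 880.9 W/m².

Q̄ ≈ 881 W/m²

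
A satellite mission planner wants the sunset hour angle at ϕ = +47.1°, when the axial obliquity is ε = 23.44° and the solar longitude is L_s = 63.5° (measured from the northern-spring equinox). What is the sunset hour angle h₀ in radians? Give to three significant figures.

Solar declination: sin δ = sin ε · sin L_s = sin 23.44° × sin 63.5° = 0.35599, so δ = +20.854°.
cos h₀ = −tan ϕ · tan δ = −tan(+47.1°) × tan(+20.854°) = -0.4100, so h₀ = 1.9932 rad = 114.20°.

h₀ = 1.99 rad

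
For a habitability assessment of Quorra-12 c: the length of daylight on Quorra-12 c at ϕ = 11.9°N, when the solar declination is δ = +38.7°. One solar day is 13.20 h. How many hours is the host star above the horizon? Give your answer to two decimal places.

7.31 h

cos h₀ = −tan ϕ · tan δ = −tan(+11.9°) × tan(+38.700°) = -0.1688, so h₀ = 1.7404 rad = 99.72°.
Daylight = 2h₀/(2π) × 13.20 h = (1.7404/π) × 13.20 = 7.31 h.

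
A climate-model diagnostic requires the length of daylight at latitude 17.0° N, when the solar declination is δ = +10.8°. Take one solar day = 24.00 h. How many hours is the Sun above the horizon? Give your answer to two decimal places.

cos h₀ = −tan ϕ · tan δ = −tan(+17.0°) × tan(+10.800°) = -0.0583, so h₀ = 1.6292 rad = 93.34°.
Daylight = 2h₀/(2π) × 24.00 h = (1.6292/π) × 24.00 = 12.45 h.

12.45 h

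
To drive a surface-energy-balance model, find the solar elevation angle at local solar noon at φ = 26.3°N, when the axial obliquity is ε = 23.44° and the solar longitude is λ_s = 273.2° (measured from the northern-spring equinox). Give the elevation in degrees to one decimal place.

Solar declination: sin δ = sin ε · sin λ_s = sin 23.44° × sin 273.2° = -0.39717, so δ = -23.401°.
At local noon the hour angle is zero, so the zenith angle equals |φ − δ| = |+26.3° − (-23.401°)| = 49.701°.
Elevation = 90° − 49.701° = 40.3°.

40.3°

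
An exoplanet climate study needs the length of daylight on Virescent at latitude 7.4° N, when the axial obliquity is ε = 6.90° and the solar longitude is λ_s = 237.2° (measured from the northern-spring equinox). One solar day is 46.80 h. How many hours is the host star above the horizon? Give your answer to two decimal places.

Solar declination: sin δ = sin ε · sin λ_s = sin 6.90° × sin 237.2° = -0.10098, so δ = -5.796°.
cos H₀ = −tan φ · tan δ = −tan(+7.4°) × tan(-5.796°) = 0.0132, so H₀ = 1.5576 rad = 89.24°.
Daylight = 2H₀/(2π) × 46.80 h = (1.5576/π) × 46.80 = 23.20 h.

23.20 h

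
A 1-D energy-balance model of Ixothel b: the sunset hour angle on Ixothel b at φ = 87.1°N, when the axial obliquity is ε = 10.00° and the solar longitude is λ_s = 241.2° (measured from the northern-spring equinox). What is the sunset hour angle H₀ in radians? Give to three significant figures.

Solar declination: sin δ = sin ε · sin λ_s = sin 10.00° × sin 241.2° = -0.15217, so δ = -8.753°.
cos H₀ = −tan φ · tan δ = 3.0393 ≥ 1, so the host star never rises (polar night) and H₀ = 0.

H₀ = 0.00 rad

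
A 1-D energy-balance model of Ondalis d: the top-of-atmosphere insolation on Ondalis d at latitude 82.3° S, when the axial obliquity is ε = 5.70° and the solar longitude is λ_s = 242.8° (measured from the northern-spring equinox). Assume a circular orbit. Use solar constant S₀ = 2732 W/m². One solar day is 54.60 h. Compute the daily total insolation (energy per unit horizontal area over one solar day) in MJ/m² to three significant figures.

51.4 MJ/m²

Solar declination: sin δ = sin ε · sin λ_s = sin 5.70° × sin 242.8° = -0.08834, so δ = -5.068°.
cos H₀ = −tan(-82.3°) tan(-5.068°) = -0.6559, H₀ = 2.2862 rad.
Bracket: H₀ sin φ sin δ + cos φ cos δ sin H₀ = 2.2862×-0.99098×-0.08834 + 0.13399×0.99609×0.75483 = 0.200141 + 0.100744 = 0.300885.
Q̄ = (S₀/π) × [bracket] = (2732/π) × 0.300885 = 261.66 W/m².
Daily total = Q̄ × 54.60 h × 3600 s/h = 261.66 × 54.60 × 3600 / 10⁶ = 51.43 MJ/m².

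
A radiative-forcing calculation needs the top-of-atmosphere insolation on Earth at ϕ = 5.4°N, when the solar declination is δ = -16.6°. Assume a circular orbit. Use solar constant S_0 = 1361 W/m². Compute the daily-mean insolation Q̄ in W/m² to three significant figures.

Q̄ ≈ 395 W/m²

cos h₀ = −tan(+5.4°) tan(-16.600°) = 0.0282, h₀ = 1.5426 rad.
Bracket: h₀ sin ϕ sin δ + cos ϕ cos δ sin h₀ = 1.5426×0.09411×-0.28569 + 0.99556×0.95832×0.99960 = -0.041475 + 0.953683 = 0.912208.
Q̄ = (S_0/π) × [bracket] = (1361/π) × 0.912208 = 395.2 W/m².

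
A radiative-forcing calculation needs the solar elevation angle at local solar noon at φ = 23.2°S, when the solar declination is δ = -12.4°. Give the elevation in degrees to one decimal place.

At local noon the hour angle is zero, so the zenith angle equals |φ − δ| = |-23.2° − (-12.400°)| = 10.800°.
Elevation = 90° − 10.800° = 79.2°.

79.2°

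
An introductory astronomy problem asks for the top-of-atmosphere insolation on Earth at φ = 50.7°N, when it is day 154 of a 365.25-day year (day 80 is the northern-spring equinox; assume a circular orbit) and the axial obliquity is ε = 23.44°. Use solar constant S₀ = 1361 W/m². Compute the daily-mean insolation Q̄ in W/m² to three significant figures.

Q̄ ≈ 487 W/m²

Solar longitude: λ_s = 360° × (154 − 80)/365.25 = 72.936°.
sin δ = sin 23.44° × sin 72.936° = 0.38028, so δ = +22.351°.
cos H₀ = −tan(+50.7°) tan(+22.351°) = -0.5023, H₀ = 2.0971 rad.
Bracket: H₀ sin φ sin δ + cos φ cos δ sin H₀ = 2.0971×0.77384×0.38028 + 0.63338×0.92487×0.86467 = 0.617126 + 0.506519 = 1.123645.
Q̄ = (S₀/π) × [bracket] = (1361/π) × 1.123645 = 486.8 W/m².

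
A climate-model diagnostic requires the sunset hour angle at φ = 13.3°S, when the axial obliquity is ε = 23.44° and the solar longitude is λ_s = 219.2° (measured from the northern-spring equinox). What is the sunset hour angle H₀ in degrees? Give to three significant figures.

Solar declination: sin δ = sin ε · sin λ_s = sin 23.44° × sin 219.2° = -0.25141, so δ = -14.561°.
cos H₀ = −tan φ · tan δ = −tan(-13.3°) × tan(-14.561°) = -0.0614, so H₀ = 1.6322 rad = 93.52°.

H₀ = 93.5°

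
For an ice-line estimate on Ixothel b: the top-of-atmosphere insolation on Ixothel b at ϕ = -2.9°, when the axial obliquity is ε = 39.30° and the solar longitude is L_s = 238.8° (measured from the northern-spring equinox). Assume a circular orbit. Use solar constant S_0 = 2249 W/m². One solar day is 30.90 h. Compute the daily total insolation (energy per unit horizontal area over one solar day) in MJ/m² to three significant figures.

70.3 MJ/m²

Solar declination: sin δ = sin ε · sin L_s = sin 39.30° × sin 238.8° = -0.54177, so δ = -32.804°.
cos h₀ = −tan(-2.9°) tan(-32.804°) = -0.0327, h₀ = 1.6035 rad.
Bracket: h₀ sin ϕ sin δ + cos ϕ cos δ sin h₀ = 1.6035×-0.05059×-0.54177 + 0.99872×0.84053×0.99947 = 0.043949 + 0.839009 = 0.882958.
Q̄ = (S_0/π) × [bracket] = (2249/π) × 0.882958 = 632.09 W/m².
Daily total = Q̄ × 30.90 h × 3600 s/h = 632.09 × 30.90 × 3600 / 10⁶ = 70.31 MJ/m².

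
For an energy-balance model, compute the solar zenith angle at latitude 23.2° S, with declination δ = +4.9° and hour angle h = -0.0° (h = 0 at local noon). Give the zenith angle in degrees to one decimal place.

cos θ_z = sin ϕ sin δ + cos ϕ cos δ cos h = -0.033649 + 0.915776 = 0.882127.
θ_z = arccos(0.882127) = 28.1°.

θ_z = 28.1°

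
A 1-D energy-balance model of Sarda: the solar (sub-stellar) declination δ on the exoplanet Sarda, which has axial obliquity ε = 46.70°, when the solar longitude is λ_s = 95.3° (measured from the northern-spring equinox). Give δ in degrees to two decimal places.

sin δ = sin ε · sin λ_s = sin 46.70° × sin 95.3° = 0.724661.
δ = arcsin(0.724661) = +46.44°.

δ = +46.44°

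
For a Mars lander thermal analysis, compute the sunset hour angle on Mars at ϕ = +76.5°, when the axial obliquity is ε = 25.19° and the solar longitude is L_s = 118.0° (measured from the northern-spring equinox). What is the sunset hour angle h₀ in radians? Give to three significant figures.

h₀ = 3.14 rad

Solar declination: sin δ = sin ε · sin L_s = sin 25.19° × sin 118.0° = 0.37580, so δ = +22.074°.
Sunrise equation: cos h₀ = −tan ϕ · tan δ = -1.6891 ≤ −1, so the Sun never sets (polar day) and h₀ = π.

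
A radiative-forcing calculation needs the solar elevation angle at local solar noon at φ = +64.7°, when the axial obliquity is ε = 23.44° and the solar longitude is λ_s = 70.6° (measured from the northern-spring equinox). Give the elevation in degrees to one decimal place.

Solar declination: sin δ = sin ε · sin λ_s = sin 23.44° × sin 70.6° = 0.37520, so δ = +22.037°.
At local noon the hour angle is zero, so the zenith angle equals |φ − δ| = |+64.7° − (+22.037°)| = 42.663°.
Elevation = 90° − 42.663° = 47.3°.

47.3°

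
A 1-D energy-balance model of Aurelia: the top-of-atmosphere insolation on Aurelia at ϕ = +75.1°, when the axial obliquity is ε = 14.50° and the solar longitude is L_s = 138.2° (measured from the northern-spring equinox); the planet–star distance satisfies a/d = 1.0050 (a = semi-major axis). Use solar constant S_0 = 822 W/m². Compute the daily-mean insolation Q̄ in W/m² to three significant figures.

Q̄ ≈ 148 W/m²

Solar declination: sin δ = sin ε · sin L_s = sin 14.50° × sin 138.2° = 0.16689, so δ = +9.607°.
cos h₀ = −tan(+75.1°) tan(+9.607°) = -0.6361, h₀ = 2.2603 rad.
Bracket: h₀ sin ϕ sin δ + cos ϕ cos δ sin h₀ = 2.2603×0.96638×0.16689 + 0.25713×0.98598×0.77159 = 0.364539 + 0.195617 = 0.560156.
Inverse-square distance factor (a/d)² = 1.0050² = 1.010025.
Q̄ = (S_0/π) × 1.010025 × [bracket] = (822/π) × 1.010025 × 0.560156 = 148.0 W/m².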